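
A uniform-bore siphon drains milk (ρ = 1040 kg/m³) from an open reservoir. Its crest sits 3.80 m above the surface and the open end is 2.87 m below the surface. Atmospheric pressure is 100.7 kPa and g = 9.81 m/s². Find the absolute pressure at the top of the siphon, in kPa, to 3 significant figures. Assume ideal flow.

P_top ≈ 32.6 kPa

The outlet speed comes from Torricelli: v = √(2g·2.87) = 7.50 m/s.
With constant cross-section the crest speed equals v; applying Bernoulli from the surface up to the crest, P_top = P_atm − ½ρv² − ρg·h_top.
P_top = 100700 − ½·1040·7.50² − 1040·9.81·3.80 = 32600 Pa.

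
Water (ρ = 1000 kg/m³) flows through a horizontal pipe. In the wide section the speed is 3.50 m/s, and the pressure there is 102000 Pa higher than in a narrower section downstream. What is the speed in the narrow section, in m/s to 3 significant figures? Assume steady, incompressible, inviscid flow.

14.7 m/s

Horizontal Bernoulli: P₁ + ½ρv₁² = P₂ + ½ρv₂², so v₂² = v₁² + 2(P₁ − P₂)/ρ.
v₂ = √(3.50² + 2·102000/1000) = √(12.2 + 204) = 14.7 m/s.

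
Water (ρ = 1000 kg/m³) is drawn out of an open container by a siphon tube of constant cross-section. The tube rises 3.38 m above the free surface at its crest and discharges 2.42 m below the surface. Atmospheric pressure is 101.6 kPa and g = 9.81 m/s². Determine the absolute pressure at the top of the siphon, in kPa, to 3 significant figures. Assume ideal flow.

From the surface to the outlet (both open to atmosphere, surface at rest): v = √(2g·h_out) = √(2·9.81·2.42) = 6.89 m/s.
Continuity keeps v the same throughout the tube; from surface to crest, P_atm + 0 = P_top + ½ρv² + ρg·h_top.
P_top = 101600 − ½·1000·6.89² − 1000·9.81·3.38 = 44700 Pa.

P_top = 44.7 kPa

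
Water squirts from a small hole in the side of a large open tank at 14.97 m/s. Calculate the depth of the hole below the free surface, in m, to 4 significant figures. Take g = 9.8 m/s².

11.43 m

Inverting v = √(2gh) gives h = v² / 2g.
h = 14.97²/(2·9.8) = 224.1/19.60 = 11.43 m.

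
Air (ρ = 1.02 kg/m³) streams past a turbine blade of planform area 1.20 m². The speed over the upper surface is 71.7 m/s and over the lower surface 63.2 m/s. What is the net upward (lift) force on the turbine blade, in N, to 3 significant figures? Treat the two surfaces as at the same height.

F = 702 N

From P + ½ρv² = const at equal height, P_low − P_up = ½ρ(v_up² − v_low²).
ΔP = ½·1.02·(71.7² − 63.2²) = 585 Pa.
Lift = ΔP · A = 585 × 1.20 = 702 N.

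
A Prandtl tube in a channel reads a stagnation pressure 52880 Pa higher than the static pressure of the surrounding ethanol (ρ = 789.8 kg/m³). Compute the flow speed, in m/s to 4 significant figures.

Bernoulli between the free stream and the stagnation point: ½ρv² = P_stag − P_static.
v = √(2ΔP/ρ) = √(2·52880/789.8) = 11.57 m/s.

v ≈ 11.57 m/s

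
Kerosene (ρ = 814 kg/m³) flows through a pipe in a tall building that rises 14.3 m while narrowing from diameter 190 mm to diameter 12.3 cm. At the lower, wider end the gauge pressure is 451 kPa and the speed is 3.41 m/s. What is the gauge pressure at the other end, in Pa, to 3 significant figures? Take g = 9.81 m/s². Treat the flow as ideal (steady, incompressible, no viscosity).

The volume flow rate is constant, so v₂ = (A₁/A₂)v₁ = (284/119)·3.41 = 8.14 m/s.
Applying Bernoulli between the two ends and solving for P₂: P₂ = P₁ + ½ρ(v₁² − v₂²) − ρgΔh.
P₂ = 451000 + ½·814·(3.41² − 8.14²) − 814·9.81·(+14.3) = 451000 + (-22200) − (114000) = 315000 Pa.

P₂ ≈ 315000 Pa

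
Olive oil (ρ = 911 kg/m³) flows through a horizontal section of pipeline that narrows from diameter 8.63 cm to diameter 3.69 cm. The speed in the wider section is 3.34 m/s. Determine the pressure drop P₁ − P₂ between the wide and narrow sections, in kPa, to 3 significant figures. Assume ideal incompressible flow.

147 kPa

Continuity gives A₁v₁ = A₂v₂, so v₂ = (58.5 cm²)/(10.7 cm²) × 3.34 m/s = 18.3 m/s.
With no height change, Bernoulli's equation is P₁ + ½ρv₁² = P₂ + ½ρv₂².
P₁ − P₂ = ½·911·(18.3² − 3.34²) = ½·911·323 = 147000 Pa.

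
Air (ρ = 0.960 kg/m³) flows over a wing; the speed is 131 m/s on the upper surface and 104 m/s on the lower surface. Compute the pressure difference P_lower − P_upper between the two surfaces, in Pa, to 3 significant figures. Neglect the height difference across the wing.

The pressure is lower where the speed is higher: ΔP = ½ρ(v_up² − v_low²).
ΔP = ½·0.960·(131² − 104²) = 3050 Pa.

ΔP = 3050 Pa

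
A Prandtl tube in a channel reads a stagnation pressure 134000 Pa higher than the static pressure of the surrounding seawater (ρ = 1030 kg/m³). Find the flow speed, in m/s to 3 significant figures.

v = 16.1 m/s

At the stagnation point the flow is brought to rest, so Bernoulli gives P_stag − P_static = ½ρv².
v = √(2ΔP/ρ) = √(2·134000/1030) = 16.1 m/s.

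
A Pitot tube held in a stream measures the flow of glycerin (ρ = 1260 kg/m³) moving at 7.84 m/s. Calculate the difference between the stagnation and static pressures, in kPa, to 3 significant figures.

38.7 kPa

At the stagnation point the flow is brought to rest, so Bernoulli gives P_stag − P_static = ½ρv².
ΔP = ½·1260·7.84² = 38700 Pa.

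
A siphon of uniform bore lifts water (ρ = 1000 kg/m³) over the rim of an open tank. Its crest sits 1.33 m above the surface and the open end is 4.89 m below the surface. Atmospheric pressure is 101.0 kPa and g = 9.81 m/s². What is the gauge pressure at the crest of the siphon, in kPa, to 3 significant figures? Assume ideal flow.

P_gauge ≈ -61.0 kPa

From the surface to the outlet (both open to atmosphere, surface at rest): v = √(2g·h_out) = √(2·9.81·4.89) = 9.79 m/s.
With constant cross-section the crest speed equals v; applying Bernoulli from the surface up to the crest, P_top = P_atm − ½ρv² − ρg·h_top.
P_top = 101000 − ½·1000·9.79² − 1000·9.81·1.33 = 40000 Pa. So P_gauge = P_top − P_atm = -61000 Pa.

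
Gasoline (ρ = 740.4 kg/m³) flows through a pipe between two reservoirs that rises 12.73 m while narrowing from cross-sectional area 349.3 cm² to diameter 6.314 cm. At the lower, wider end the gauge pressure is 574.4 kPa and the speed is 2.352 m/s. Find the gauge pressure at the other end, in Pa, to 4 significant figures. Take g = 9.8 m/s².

By continuity, v₂ = v₁·A₁/A₂ = 2.352·(349.3/31.31) = 26.24 m/s.
Applying Bernoulli between the two ends and solving for P₂: P₂ = P₁ + ½ρ(v₁² − v₂²) − ρgΔh.
P₂ = 574400 + ½·740.4·(2.352² − 26.24²) − 740.4·9.8·(+12.73) = 574400 + (-252800) − (92370) = 229200 Pa.

P₂ ≈ 229200 Pa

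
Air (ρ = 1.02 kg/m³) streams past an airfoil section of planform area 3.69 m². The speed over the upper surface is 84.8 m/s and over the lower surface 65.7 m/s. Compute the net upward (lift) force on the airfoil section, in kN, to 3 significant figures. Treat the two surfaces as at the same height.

With equal heights on the two surfaces, Bernoulli gives P_lower − P_upper = ½ρ(v_upper² − v_lower²).
ΔP = ½·1.02·(84.8² − 65.7²) = 1470 Pa.
Lift = ΔP · A = 1470 × 3.69 = 5410 N.

5.41 kN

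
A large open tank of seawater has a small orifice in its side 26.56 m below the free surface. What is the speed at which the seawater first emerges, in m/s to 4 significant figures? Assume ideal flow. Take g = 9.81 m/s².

With the surface at rest and both surface and jet at atmospheric pressure, Bernoulli gives ρg h = ½ρv², so v = √(2gh) = √(2·9.81·26.56) = 22.83 m/s.

v ≈ 22.83 m/s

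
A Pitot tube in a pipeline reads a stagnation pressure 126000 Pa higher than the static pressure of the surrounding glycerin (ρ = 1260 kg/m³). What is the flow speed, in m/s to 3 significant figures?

v = 14.1 m/s

At the stagnation point the flow is brought to rest, so Bernoulli gives P_stag − P_static = ½ρv².
v = √(2ΔP/ρ) = √(2·126000/1260) = 14.1 m/s.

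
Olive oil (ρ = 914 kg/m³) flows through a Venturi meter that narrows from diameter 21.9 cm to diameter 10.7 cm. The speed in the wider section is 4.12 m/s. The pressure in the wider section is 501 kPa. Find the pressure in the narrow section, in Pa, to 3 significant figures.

P₂ = 373000 Pa

Continuity gives A₁v₁ = A₂v₂, so v₂ = (377 cm²)/(89.9 cm²) × 4.12 m/s = 17.3 m/s.
Bernoulli (h₁ = h₂): P₁ − P₂ = ½ρ(v₂² − v₁²).
P₂ = P₁ − ½ρ(v₂² − v₁²) = 501000 − ½·914·(17.3² − 4.12²) = 501000 − 128000 = 373000 Pa.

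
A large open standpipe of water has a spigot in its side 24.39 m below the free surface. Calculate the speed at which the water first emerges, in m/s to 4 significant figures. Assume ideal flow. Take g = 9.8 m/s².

21.86 m/s

The surface is effectively still and both ends are open, so ½v² = gh and v = √(2·9.8·24.39) = 21.86 m/s.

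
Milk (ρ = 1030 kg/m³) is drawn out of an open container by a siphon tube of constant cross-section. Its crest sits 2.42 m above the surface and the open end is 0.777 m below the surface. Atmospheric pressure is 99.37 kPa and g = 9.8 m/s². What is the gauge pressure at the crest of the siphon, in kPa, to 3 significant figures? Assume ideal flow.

P_gauge = -32.3 kPa

The outlet speed comes from Torricelli: v = √(2g·0.777) = 3.90 m/s.
The bore is uniform, so the speed at the crest is the same v. Bernoulli surface→crest: P_atm = P_top + ½ρv² + ρg·h_top.
P_top = 99370 − ½·1030·3.90² − 1030·9.8·2.42 = 67100 Pa. So P_gauge = P_top − P_atm = -32300 Pa.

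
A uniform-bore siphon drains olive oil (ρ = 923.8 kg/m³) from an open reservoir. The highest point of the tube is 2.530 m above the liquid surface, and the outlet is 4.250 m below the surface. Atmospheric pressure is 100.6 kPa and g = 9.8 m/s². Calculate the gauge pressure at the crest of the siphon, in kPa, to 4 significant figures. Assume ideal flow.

P_gauge = -61.38 kPa

The outlet speed comes from Torricelli: v = √(2g·4.250) = 9.127 m/s.
The bore is uniform, so the speed at the crest is the same v. Bernoulli surface→crest: P_atm = P_top + ½ρv² + ρg·h_top.
P_top = 100600 − ½·923.8·9.127² − 923.8·9.8·2.530 = 39220 Pa. So P_gauge = P_top − P_atm = -61380 Pa.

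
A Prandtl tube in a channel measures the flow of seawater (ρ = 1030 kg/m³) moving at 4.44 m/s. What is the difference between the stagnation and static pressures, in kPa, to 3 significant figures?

The dynamic pressure equals the rise in static pressure at the stagnation point: ΔP = ½ρv².
ΔP = ½·1030·4.44² = 10200 Pa.

ΔP = 10.2 kPa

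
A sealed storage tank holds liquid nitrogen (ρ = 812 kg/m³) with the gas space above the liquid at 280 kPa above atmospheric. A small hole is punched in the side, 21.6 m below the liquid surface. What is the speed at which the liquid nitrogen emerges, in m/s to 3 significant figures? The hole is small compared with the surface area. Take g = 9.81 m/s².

v ≈ 33.4 m/s

Take point 1 at the surface (v₁ ≈ 0) and point 2 at the hole (at atmospheric pressure). Bernoulli: P₁ + ρg h = P_atm + ½ρv₂².
With P₁ − P_atm = 280000 Pa, v₂ = √(2gh + 2ΔP/ρ) = √(2·9.81·21.6 + 2·280000/812) = 33.4 m/s.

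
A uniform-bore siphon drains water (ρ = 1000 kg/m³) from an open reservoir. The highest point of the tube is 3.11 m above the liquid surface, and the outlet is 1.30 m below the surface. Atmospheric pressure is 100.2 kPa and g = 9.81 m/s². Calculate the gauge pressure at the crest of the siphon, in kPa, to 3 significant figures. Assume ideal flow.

P_gauge = -43.3 kPa

Bernoulli surface→outlet gives ½v² = g·h_out, so v = √(2·9.81·1.30) = 5.05 m/s.
The bore is uniform, so the speed at the crest is the same v. Bernoulli surface→crest: P_atm = P_top + ½ρv² + ρg·h_top.
P_top = 100200 − ½·1000·5.05² − 1000·9.81·3.11 = 56900 Pa. So P_gauge = P_top − P_atm = -43300 Pa.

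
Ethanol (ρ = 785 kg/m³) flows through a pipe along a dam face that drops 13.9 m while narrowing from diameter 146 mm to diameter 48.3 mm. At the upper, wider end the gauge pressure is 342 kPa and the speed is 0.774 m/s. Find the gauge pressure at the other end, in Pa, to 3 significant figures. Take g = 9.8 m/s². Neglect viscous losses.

430000 Pa

Continuity gives A₁v₁ = A₂v₂, so v₂ = (167 cm²)/(18.3 cm²) × 0.774 m/s = 7.07 m/s.
Energy conservation along the streamline gives P₂ = P₁ − ½ρ(v₂² − v₁²) − ρg(h₂ − h₁).
P₂ = 342000 + ½·785·(0.774² − 7.07²) − 785·9.8·(−13.9) = 342000 + (-19400) − (-107000) = 430000 Pa.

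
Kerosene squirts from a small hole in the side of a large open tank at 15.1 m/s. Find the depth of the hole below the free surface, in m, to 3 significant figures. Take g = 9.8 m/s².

Torricelli: v = √(2gh), so h = v²/(2g).
h = 15.1²/(2·9.8) = 228/19.60 = 11.6 m.

h ≈ 11.6 m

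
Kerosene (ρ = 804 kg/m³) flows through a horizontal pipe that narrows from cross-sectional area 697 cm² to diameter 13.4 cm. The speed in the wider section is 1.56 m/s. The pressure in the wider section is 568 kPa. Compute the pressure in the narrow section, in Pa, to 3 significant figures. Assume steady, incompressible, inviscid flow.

The volume flow rate is constant, so v₂ = (A₁/A₂)v₁ = (697/141)·1.56 = 7.71 m/s.
Bernoulli (h₁ = h₂): P₁ − P₂ = ½ρ(v₂² − v₁²).
P₂ = P₁ − ½ρ(v₂² − v₁²) = 568000 − ½·804·(7.71² − 1.56²) = 568000 − 22900 = 545000 Pa.

545000 Pa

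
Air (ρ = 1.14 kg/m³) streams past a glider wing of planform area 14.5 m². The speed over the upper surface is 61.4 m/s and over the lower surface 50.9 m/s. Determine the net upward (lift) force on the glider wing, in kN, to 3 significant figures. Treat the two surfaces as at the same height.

F = 9.75 kN

From P + ½ρv² = const at equal height, P_low − P_up = ½ρ(v_up² − v_low²).
ΔP = ½·1.14·(61.4² − 50.9²) = 672 Pa.
Lift = ΔP · A = 672 × 14.5 = 9750 N.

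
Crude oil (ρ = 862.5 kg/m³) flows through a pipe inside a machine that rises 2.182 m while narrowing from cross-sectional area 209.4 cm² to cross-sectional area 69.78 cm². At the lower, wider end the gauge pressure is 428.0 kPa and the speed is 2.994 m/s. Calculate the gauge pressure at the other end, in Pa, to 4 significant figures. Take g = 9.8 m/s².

The volume flow rate is constant, so v₂ = (A₁/A₂)v₁ = (209.4/69.78)·2.994 = 8.985 m/s.
Bernoulli: P₁ + ½ρv₁² + ρg h₁ = P₂ + ½ρv₂² + ρg h₂, so P₂ = P₁ + ½ρ(v₁² − v₂²) − ρg(h₂ − h₁).
P₂ = 428000 + ½·862.5·(2.994² − 8.985²) − 862.5·9.8·(+2.182) = 428000 + (-30950) − (18440) = 378600 Pa.

P₂ ≈ 378600 Pa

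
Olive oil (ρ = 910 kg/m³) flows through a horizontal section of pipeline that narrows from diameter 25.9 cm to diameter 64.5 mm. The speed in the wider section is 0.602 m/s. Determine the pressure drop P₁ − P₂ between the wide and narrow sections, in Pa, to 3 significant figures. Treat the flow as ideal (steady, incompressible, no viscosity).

ΔP = 42700 Pa

The volume flow rate is constant, so v₂ = (A₁/A₂)v₁ = (527/32.7)·0.602 = 9.71 m/s.
With no height change, Bernoulli's equation is P₁ + ½ρv₁² = P₂ + ½ρv₂².
P₁ − P₂ = ½·910·(9.71² − 0.602²) = ½·910·93.9 = 42700 Pa.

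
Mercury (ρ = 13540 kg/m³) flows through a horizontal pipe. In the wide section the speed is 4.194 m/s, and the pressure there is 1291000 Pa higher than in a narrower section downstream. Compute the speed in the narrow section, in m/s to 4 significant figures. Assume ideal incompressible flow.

v₂ ≈ 14.43 m/s

Along the level pipe P + ½ρv² is conserved, hence v₂² = v₁² + 2(P₁ − P₂)/ρ.
v₂ = √(4.194² + 2·1291000/13540) = √(17.59 + 190.7) = 14.43 m/s.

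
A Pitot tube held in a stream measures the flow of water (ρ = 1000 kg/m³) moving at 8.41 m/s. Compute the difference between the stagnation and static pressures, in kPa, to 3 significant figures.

35.4 kPa

At the stagnation point the flow is brought to rest, so Bernoulli gives P_stag − P_static = ½ρv².
ΔP = ½·1000·8.41² = 35400 Pa.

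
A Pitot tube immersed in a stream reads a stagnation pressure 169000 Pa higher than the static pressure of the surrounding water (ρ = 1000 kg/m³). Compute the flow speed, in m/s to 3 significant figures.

The dynamic pressure equals the rise in static pressure at the stagnation point: ΔP = ½ρv².
v = √(2ΔP/ρ) = √(2·169000/1000) = 18.4 m/s.

v ≈ 18.4 m/s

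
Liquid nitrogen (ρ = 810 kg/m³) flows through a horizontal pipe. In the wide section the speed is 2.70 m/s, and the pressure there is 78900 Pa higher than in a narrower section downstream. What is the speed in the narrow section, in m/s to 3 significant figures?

Along the level pipe P + ½ρv² is conserved, hence v₂² = v₁² + 2(P₁ − P₂)/ρ.
v₂ = √(2.70² + 2·78900/810) = √(7.29 + 195) = 14.2 m/s.

v₂ ≈ 14.2 m/s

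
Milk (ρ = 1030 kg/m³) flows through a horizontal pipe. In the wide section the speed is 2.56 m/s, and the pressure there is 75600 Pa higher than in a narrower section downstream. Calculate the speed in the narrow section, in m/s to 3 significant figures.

12.4 m/s

Along the level pipe P + ½ρv² is conserved, hence v₂² = v₁² + 2(P₁ − P₂)/ρ.
v₂ = √(2.56² + 2·75600/1030) = √(6.55 + 147) = 12.4 m/s.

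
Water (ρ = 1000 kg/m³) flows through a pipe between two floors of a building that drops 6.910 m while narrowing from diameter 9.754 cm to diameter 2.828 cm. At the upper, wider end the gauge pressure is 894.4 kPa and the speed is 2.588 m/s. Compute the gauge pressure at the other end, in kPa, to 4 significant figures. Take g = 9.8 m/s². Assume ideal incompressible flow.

P₂ ≈ 491.5 kPa

Mass conservation (A₁v₁ = A₂v₂) gives v₂ = 2.588 × 74.72/6.281 = 30.79 m/s.
Bernoulli: P₁ + ½ρv₁² + ρg h₁ = P₂ + ½ρv₂² + ρg h₂, so P₂ = P₁ + ½ρ(v₁² − v₂²) − ρg(h₂ − h₁).
P₂ = 894400 + ½·1000·(2.588² − 30.79²) − 1000·9.8·(−6.910) = 894400 + (-470600) − (-67720) = 491500 Pa.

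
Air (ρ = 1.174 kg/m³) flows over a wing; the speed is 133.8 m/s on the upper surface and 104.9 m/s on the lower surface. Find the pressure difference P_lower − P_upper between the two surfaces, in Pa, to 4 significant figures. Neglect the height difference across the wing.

With negligible Δh, P + ½ρv² is constant, so P_low − P_up = ½ρ(v_up² − v_low²).
ΔP = ½·1.174·(133.8² − 104.9²) = 4049 Pa.

ΔP = 4049 Pa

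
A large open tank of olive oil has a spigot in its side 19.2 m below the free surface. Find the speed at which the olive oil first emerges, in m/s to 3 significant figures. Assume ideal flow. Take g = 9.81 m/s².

v ≈ 19.4 m/s

Torricelli's result v = √(2gh) gives v = √(2·9.81·19.2) = 19.4 m/s.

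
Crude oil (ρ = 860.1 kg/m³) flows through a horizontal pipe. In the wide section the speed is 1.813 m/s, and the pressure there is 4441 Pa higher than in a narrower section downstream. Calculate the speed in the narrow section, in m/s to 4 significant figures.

With h₁ = h₂, rearranging Bernoulli gives v₂ = √(v₁² + 2ΔP/ρ).
v₂ = √(1.813² + 2·4441/860.1) = √(3.287 + 10.33) = 3.690 m/s.

3.690 m/s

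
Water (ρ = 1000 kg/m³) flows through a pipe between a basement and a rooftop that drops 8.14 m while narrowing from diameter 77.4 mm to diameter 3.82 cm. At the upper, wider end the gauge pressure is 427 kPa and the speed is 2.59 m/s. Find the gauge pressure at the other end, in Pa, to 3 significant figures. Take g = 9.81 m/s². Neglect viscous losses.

Mass conservation (A₁v₁ = A₂v₂) gives v₂ = 2.59 × 47.1/11.5 = 10.6 m/s.
Bernoulli: P₁ + ½ρv₁² + ρg h₁ = P₂ + ½ρv₂² + ρg h₂, so P₂ = P₁ + ½ρ(v₁² − v₂²) − ρg(h₂ − h₁).
P₂ = 427000 + ½·1000·(2.59² − 10.6²) − 1000·9.81·(−8.14) = 427000 + (-53200) − (-79900) = 454000 Pa.

P₂ ≈ 454000 Pa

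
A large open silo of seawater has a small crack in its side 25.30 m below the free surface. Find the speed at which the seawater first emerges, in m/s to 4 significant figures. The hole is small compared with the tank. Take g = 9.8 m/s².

Bernoulli from surface to hole (P equal, v_surface ≈ 0): v = √(2gh) = √(2×9.8×25.30) = 22.27 m/s.

v ≈ 22.27 m/s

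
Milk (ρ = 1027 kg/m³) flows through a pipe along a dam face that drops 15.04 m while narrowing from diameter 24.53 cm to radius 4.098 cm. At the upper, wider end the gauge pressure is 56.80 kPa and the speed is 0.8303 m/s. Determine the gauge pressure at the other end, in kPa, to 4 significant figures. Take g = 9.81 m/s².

P₂ ≈ 180.3 kPa

The volume flow rate is constant, so v₂ = (A₁/A₂)v₁ = (472.6/52.76)·0.8303 = 7.437 m/s.
Applying Bernoulli between the two ends and solving for P₂: P₂ = P₁ + ½ρ(v₁² − v₂²) − ρgΔh.
P₂ = 56800 + ½·1027·(0.8303² − 7.437²) − 1027·9.81·(−15.04) = 56800 + (-28050) − (-151500) = 180300 Pa.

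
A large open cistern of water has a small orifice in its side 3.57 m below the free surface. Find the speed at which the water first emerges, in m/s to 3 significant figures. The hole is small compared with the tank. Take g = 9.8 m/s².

v ≈ 8.36 m/s

The surface is effectively still and both ends are open, so ½v² = gh and v = √(2·9.8·3.57) = 8.36 m/s.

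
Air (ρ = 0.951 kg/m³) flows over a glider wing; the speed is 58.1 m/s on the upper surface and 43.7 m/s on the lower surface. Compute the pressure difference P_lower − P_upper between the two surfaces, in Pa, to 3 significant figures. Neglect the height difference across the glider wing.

ΔP ≈ 697 Pa

Bernoulli (same height): P_lower − P_upper = ½ρ(v_upper² − v_lower²).
ΔP = ½·0.951·(58.1² − 43.7²) = 697 Pa.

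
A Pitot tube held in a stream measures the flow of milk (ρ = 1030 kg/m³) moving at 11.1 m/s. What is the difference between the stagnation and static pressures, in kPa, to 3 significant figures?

ΔP ≈ 63.5 kPa

At the stagnation point the flow is brought to rest, so Bernoulli gives P_stag − P_static = ½ρv².
ΔP = ½·1030·11.1² = 63500 Pa.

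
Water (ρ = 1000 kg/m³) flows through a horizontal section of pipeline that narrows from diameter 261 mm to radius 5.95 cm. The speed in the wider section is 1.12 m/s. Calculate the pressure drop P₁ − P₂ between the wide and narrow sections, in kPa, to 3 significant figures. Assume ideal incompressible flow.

13.9 kPa

Mass conservation (A₁v₁ = A₂v₂) gives v₂ = 1.12 × 535/111 = 5.39 m/s.
Bernoulli (h₁ = h₂): P₁ − P₂ = ½ρ(v₂² − v₁²).
P₁ − P₂ = ½·1000·(5.39² − 1.12²) = ½·1000·27.8 = 13900 Pa.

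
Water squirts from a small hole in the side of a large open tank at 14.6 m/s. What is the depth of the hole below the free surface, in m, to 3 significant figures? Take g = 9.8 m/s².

h ≈ 10.9 m

Inverting v = √(2gh) gives h = v² / 2g.
h = 14.6²/(2·9.8) = 213/19.60 = 10.9 m.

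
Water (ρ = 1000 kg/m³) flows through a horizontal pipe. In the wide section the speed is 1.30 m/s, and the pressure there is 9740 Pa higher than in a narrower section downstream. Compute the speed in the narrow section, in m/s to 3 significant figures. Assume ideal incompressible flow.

Horizontal Bernoulli: P₁ + ½ρv₁² = P₂ + ½ρv₂², so v₂² = v₁² + 2(P₁ − P₂)/ρ.
v₂ = √(1.30² + 2·9740/1000) = √(1.69 + 19.5) = 4.60 m/s.

v₂ ≈ 4.60 m/s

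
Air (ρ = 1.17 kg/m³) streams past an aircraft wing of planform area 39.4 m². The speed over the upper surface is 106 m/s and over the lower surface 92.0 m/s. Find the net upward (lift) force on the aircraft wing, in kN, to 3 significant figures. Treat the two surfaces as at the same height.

63.9 kN

From P + ½ρv² = const at equal height, P_low − P_up = ½ρ(v_up² − v_low²).
ΔP = ½·1.17·(106² − 92.0²) = 1620 Pa.
Lift = ΔP · A = 1620 × 39.4 = 63900 N.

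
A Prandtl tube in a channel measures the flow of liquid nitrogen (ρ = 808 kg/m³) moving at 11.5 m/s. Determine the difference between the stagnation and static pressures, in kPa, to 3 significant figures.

53.4 kPa

Bernoulli between the free stream and the stagnation point: ½ρv² = P_stag − P_static.
ΔP = ½·808·11.5² = 53400 Pa.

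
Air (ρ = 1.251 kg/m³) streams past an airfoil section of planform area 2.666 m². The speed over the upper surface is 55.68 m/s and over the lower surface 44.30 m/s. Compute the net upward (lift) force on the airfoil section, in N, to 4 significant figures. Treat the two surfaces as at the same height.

From P + ½ρv² = const at equal height, P_low − P_up = ½ρ(v_up² − v_low²).
ΔP = ½·1.251·(55.68² − 44.30²) = 711.7 Pa.
Lift = ΔP · A = 711.7 × 2.666 = 1897 N.

F = 1897 N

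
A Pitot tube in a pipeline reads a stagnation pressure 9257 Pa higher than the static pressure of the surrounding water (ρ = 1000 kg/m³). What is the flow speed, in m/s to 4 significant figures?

v ≈ 4.303 m/s

At the stagnation point the flow is brought to rest, so Bernoulli gives P_stag − P_static = ½ρv².
v = √(2ΔP/ρ) = √(2·9257/1000) = 4.303 m/s.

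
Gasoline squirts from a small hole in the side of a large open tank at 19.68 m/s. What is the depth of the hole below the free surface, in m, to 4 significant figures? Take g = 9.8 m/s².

h ≈ 19.76 m

For a small hole in a large open tank, ½v² = gh, giving h = v²/(2g).
h = 19.68²/(2·9.8) = 387.3/19.60 = 19.76 m.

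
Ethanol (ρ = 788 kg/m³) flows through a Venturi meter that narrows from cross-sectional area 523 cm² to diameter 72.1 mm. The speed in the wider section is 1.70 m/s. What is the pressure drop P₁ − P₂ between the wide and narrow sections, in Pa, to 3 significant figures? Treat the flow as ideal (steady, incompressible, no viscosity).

ΔP = 186000 Pa

Mass conservation (A₁v₁ = A₂v₂) gives v₂ = 1.70 × 523/40.8 = 21.8 m/s.
With no height change, Bernoulli's equation is P₁ + ½ρv₁² = P₂ + ½ρv₂².
P₁ − P₂ = ½·788·(21.8² − 1.70²) = ½·788·471 = 186000 Pa.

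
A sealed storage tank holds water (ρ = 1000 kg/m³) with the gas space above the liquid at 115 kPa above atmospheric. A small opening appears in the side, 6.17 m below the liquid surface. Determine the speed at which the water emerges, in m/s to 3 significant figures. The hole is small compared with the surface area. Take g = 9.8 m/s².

v ≈ 18.7 m/s

Take point 1 at the surface (v₁ ≈ 0) and point 2 at the hole (at atmospheric pressure). Bernoulli: P₁ + ρg h = P_atm + ½ρv₂².
With P₁ − P_atm = 115000 Pa, v₂ = √(2gh + 2ΔP/ρ) = √(2·9.8·6.17 + 2·115000/1000) = 18.7 m/s.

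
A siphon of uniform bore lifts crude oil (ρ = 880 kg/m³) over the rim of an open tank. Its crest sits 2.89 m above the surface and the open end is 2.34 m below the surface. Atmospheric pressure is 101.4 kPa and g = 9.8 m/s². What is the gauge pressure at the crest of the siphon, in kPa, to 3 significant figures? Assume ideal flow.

The outlet speed comes from Torricelli: v = √(2g·2.34) = 6.77 m/s.
Continuity keeps v the same throughout the tube; from surface to crest, P_atm + 0 = P_top + ½ρv² + ρg·h_top.
P_top = 101400 − ½·880·6.77² − 880·9.8·2.89 = 56300 Pa. So P_gauge = P_top − P_atm = -45100 Pa.

P_gauge ≈ -45.1 kPa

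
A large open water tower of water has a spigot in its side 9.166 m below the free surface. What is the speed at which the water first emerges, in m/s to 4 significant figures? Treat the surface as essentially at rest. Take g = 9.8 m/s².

v ≈ 13.40 m/s

Bernoulli from surface to hole (P equal, v_surface ≈ 0): v = √(2gh) = √(2×9.8×9.166) = 13.40 m/s.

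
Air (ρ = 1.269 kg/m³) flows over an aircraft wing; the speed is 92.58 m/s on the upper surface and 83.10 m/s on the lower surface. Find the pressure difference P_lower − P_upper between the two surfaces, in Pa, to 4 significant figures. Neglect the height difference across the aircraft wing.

ΔP ≈ 1057 Pa

With negligible Δh, P + ½ρv² is constant, so P_low − P_up = ½ρ(v_up² − v_low²).
ΔP = ½·1.269·(92.58² − 83.10²) = 1057 Pa.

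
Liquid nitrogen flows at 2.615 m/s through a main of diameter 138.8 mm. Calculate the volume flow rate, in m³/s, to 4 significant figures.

Q = 0.03957 m³/s

Q = A·v = 0.01513 m² × 2.615 m/s = 0.03957 m³/s.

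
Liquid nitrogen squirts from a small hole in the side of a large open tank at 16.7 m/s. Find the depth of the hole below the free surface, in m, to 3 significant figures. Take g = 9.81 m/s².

h ≈ 14.2 m

Torricelli: v = √(2gh), so h = v²/(2g).
h = 16.7²/(2·9.81) = 279/19.62 = 14.2 m.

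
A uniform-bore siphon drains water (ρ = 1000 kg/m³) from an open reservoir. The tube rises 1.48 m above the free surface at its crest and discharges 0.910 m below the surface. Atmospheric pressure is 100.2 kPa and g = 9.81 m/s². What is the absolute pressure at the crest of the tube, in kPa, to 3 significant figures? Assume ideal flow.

From the surface to the outlet (both open to atmosphere, surface at rest): v = √(2g·h_out) = √(2·9.81·0.910) = 4.23 m/s.
Continuity keeps v the same throughout the tube; from surface to crest, P_atm + 0 = P_top + ½ρv² + ρg·h_top.
P_top = 100200 − ½·1000·4.23² − 1000·9.81·1.48 = 76800 Pa.

P_top ≈ 76.8 kPa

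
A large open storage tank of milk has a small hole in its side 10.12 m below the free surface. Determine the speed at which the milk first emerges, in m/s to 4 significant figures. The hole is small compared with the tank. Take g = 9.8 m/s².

With the surface at rest and both surface and jet at atmospheric pressure, Bernoulli gives ρg h = ½ρv², so v = √(2gh) = √(2·9.8·10.12) = 14.08 m/s.

v = 14.08 m/s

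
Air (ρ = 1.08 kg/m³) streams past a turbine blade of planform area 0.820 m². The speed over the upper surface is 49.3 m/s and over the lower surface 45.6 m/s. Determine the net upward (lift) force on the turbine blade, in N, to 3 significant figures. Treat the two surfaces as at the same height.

With equal heights on the two surfaces, Bernoulli gives P_lower − P_upper = ½ρ(v_upper² − v_lower²).
ΔP = ½·1.08·(49.3² − 45.6²) = 190 Pa.
Lift = ΔP · A = 190 × 0.820 = 155 N.

155 N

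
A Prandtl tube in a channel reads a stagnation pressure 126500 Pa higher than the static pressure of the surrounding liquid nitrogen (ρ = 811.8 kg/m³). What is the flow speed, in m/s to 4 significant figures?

v = 17.65 m/s

Bernoulli between the free stream and the stagnation point: ½ρv² = P_stag − P_static.
v = √(2ΔP/ρ) = √(2·126500/811.8) = 17.65 m/s.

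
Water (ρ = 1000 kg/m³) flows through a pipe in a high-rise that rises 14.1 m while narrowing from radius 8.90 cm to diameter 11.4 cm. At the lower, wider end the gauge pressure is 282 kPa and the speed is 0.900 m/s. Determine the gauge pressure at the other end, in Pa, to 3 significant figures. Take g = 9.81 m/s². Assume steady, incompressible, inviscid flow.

Continuity gives A₁v₁ = A₂v₂, so v₂ = (249 cm²)/(102 cm²) × 0.900 m/s = 2.19 m/s.
Energy conservation along the streamline gives P₂ = P₁ − ½ρ(v₂² − v₁²) − ρg(h₂ − h₁).
P₂ = 282000 + ½·1000·(0.900² − 2.19²) − 1000·9.81·(+14.1) = 282000 + (-2000) − (138000) = 142000 Pa.

P₂ ≈ 142000 Pa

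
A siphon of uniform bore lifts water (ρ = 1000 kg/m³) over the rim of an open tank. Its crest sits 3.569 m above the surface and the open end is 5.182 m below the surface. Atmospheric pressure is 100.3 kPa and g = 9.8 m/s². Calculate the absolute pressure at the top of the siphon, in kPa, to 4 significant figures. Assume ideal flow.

Bernoulli surface→outlet gives ½v² = g·h_out, so v = √(2·9.8·5.182) = 10.08 m/s.
The bore is uniform, so the speed at the crest is the same v. Bernoulli surface→crest: P_atm = P_top + ½ρv² + ρg·h_top.
P_top = 100300 − ½·1000·10.08² − 1000·9.8·3.569 = 14540 Pa.

P_top ≈ 14.54 kPa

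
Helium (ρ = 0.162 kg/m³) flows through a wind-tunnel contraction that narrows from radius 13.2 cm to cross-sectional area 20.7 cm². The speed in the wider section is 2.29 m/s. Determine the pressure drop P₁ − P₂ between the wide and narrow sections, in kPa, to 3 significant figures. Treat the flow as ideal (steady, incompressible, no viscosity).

0.297 kPa

The volume flow rate is constant, so v₂ = (A₁/A₂)v₁ = (547/20.7)·2.29 = 60.6 m/s.
With no height change, Bernoulli's equation is P₁ + ½ρv₁² = P₂ + ½ρv₂².
P₁ − P₂ = ½·0.162·(60.6² − 2.29²) = ½·0.162·3660 = 297 Pa.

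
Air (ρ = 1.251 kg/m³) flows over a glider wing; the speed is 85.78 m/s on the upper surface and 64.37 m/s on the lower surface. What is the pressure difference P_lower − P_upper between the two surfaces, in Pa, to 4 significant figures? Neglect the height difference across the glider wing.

With negligible Δh, P + ½ρv² is constant, so P_low − P_up = ½ρ(v_up² − v_low²).
ΔP = ½·1.251·(85.78² − 64.37²) = 2011 Pa.

ΔP ≈ 2011 Pa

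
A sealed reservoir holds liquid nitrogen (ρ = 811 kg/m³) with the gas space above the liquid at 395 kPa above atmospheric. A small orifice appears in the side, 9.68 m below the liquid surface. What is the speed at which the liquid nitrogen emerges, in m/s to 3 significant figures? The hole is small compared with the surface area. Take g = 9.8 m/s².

Take point 1 at the surface (v₁ ≈ 0) and point 2 at the hole (at atmospheric pressure). Bernoulli: P₁ + ρg h = P_atm + ½ρv₂².
With P₁ − P_atm = 395000 Pa, v₂ = √(2gh + 2ΔP/ρ) = √(2·9.8·9.68 + 2·395000/811) = 34.1 m/s.

v ≈ 34.1 m/s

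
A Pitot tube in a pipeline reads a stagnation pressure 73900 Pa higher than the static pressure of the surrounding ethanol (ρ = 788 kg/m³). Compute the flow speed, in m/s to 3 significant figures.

13.7 m/s

Bernoulli between the free stream and the stagnation point: ½ρv² = P_stag − P_static.
v = √(2ΔP/ρ) = √(2·73900/788) = 13.7 m/s.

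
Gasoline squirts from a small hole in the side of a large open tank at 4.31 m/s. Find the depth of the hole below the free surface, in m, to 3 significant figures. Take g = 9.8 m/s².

Torricelli: v = √(2gh), so h = v²/(2g).
h = 4.31²/(2·9.8) = 18.6/19.60 = 0.948 m.

h ≈ 0.948 m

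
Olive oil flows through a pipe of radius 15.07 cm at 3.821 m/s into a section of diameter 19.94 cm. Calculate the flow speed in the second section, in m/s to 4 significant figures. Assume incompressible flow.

v₂ = 8.730 m/s

Continuity gives A₁v₁ = A₂v₂, so v₂ = (713.5 cm²)/(312.3 cm²) × 3.821 m/s = 8.730 m/s.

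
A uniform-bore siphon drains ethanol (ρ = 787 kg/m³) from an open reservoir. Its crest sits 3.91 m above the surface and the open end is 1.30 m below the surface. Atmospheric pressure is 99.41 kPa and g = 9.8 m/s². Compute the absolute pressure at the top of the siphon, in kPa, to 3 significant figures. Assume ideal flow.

From the surface to the outlet (both open to atmosphere, surface at rest): v = √(2g·h_out) = √(2·9.8·1.30) = 5.05 m/s.
Continuity keeps v the same throughout the tube; from surface to crest, P_atm + 0 = P_top + ½ρv² + ρg·h_top.
P_top = 99410 − ½·787·5.05² − 787·9.8·3.91 = 59200 Pa.

P_top ≈ 59.2 kPa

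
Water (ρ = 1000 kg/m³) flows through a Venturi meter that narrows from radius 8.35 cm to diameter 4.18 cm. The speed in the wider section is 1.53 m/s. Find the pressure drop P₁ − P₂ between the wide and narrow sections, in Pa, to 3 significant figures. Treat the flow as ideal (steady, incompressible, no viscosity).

ΔP = 297000 Pa

The volume flow rate is constant, so v₂ = (A₁/A₂)v₁ = (219/13.7)·1.53 = 24.4 m/s.
Bernoulli (h₁ = h₂): P₁ − P₂ = ½ρ(v₂² − v₁²).
P₁ − P₂ = ½·1000·(24.4² − 1.53²) = ½·1000·594 = 297000 Pa.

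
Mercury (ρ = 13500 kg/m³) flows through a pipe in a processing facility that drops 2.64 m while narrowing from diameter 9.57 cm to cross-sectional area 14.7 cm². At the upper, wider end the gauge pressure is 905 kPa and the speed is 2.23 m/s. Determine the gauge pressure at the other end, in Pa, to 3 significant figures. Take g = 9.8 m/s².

By continuity, v₂ = v₁·A₁/A₂ = 2.23·(71.9/14.7) = 10.9 m/s.
Bernoulli: P₁ + ½ρv₁² + ρg h₁ = P₂ + ½ρv₂² + ρg h₂, so P₂ = P₁ + ½ρ(v₁² − v₂²) − ρg(h₂ − h₁).
P₂ = 905000 + ½·13500·(2.23² − 10.9²) − 13500·9.8·(−2.64) = 905000 + (-770000) − (-349000) = 484000 Pa.

P₂ ≈ 484000 Pa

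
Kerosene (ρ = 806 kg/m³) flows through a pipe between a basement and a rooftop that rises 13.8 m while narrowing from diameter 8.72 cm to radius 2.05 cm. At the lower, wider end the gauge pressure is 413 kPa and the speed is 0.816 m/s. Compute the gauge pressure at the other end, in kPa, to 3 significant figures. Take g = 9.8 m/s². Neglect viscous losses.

By continuity, v₂ = v₁·A₁/A₂ = 0.816·(59.7/13.2) = 3.69 m/s.
Applying Bernoulli between the two ends and solving for P₂: P₂ = P₁ + ½ρ(v₁² − v₂²) − ρgΔh.
P₂ = 413000 + ½·806·(0.816² − 3.69²) − 806·9.8·(+13.8) = 413000 + (-5220) − (109000) = 299000 Pa.

299 kPa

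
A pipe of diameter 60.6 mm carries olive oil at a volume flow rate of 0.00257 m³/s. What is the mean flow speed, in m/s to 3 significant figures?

Q = 0.00257 m³/s = 0.00257 m³/s.
v = Q/A = 0.00257 / 0.00288 = 0.891 m/s.

v = 0.891 m/s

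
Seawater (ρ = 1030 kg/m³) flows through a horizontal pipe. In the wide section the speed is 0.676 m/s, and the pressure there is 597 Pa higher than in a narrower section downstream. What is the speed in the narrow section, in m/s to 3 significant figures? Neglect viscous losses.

With h₁ = h₂, rearranging Bernoulli gives v₂ = √(v₁² + 2ΔP/ρ).
v₂ = √(0.676² + 2·597/1030) = √(0.457 + 1.16) = 1.27 m/s.

v₂ = 1.27 m/s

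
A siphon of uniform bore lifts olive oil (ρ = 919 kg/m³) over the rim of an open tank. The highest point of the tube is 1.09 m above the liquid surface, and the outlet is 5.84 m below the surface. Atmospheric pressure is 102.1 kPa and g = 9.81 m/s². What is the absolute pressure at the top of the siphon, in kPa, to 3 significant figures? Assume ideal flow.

P_top ≈ 39.6 kPa

Bernoulli surface→outlet gives ½v² = g·h_out, so v = √(2·9.81·5.84) = 10.7 m/s.
With constant cross-section the crest speed equals v; applying Bernoulli from the surface up to the crest, P_top = P_atm − ½ρv² − ρg·h_top.
P_top = 102100 − ½·919·10.7² − 919·9.81·1.09 = 39600 Pa.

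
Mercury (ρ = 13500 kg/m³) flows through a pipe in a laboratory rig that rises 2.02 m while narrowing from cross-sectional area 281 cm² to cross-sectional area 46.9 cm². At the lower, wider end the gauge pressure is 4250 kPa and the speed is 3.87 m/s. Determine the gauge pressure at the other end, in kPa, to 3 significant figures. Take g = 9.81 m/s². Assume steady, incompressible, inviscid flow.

P₂ ≈ 455 kPa

The volume flow rate is constant, so v₂ = (A₁/A₂)v₁ = (281/46.9)·3.87 = 23.2 m/s.
Energy conservation along the streamline gives P₂ = P₁ − ½ρ(v₂² − v₁²) − ρg(h₂ − h₁).
P₂ = 4250000 + ½·13500·(3.87² − 23.2²) − 13500·9.81·(+2.02) = 4250000 + (-3530000) − (268000) = 455000 Pa.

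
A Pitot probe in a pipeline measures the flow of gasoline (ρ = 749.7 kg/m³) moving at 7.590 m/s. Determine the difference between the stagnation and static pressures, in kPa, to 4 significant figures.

At the stagnation point the flow is brought to rest, so Bernoulli gives P_stag − P_static = ½ρv².
ΔP = ½·749.7·7.590² = 21590 Pa.

ΔP = 21.59 kPa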